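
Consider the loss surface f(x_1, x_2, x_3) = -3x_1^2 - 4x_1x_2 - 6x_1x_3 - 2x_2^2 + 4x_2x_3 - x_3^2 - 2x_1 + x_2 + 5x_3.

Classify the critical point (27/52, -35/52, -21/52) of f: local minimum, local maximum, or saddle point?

saddle point

The Hessian is constant: H = [[-6, -4, -6], [-4, -4, 4], [-6, 4, -2]].
Leading principal minors: Δ₁ = -6, Δ₂ = 8, Δ₃ = 416.
The minors fit neither the all-positive nor the alternating-sign pattern, so H is indefinite: a saddle point.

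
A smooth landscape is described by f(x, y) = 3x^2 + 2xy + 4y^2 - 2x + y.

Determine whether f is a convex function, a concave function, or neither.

convex

f is quadratic, so its Hessian is the constant matrix H = [[6, 2], [2, 8]].
det(H) = 44, tr(H) = 14.
det(H) > 0 and tr(H) > 0, so H is positive definite everywhere: convex.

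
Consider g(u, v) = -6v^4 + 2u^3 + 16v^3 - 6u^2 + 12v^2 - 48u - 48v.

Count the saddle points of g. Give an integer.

g separates as a function of u plus a function of v, so ∇g=0 decouples.
∂g/∂u = 6(u - 4)(u + 2) = 0 at u ∈ {-2, 4}; ∂g/∂v = -24(v - 2)(v - 1)(v + 1) = 0 at v ∈ {-1, 1, 2}.
The Hessian is diagonal: diag(g_uu, g_vv). Second derivatives: g_uu(-2)=-36, g_uu(4)=36; g_vv(-1)=-144, g_vv(1)=48, g_vv(2)=-72.
Saddle points occur where the two diagonal entries have opposite signs: (-2, 1), (4, -1), (4, 2). Count: 3.

3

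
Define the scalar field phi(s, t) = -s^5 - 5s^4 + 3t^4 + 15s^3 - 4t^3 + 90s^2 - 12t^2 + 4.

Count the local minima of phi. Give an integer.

phi separates as a function of s plus a function of t, so ∇phi=0 decouples.
∂phi/∂s = -5s(s - 3)(s + 3)(s + 4) = 0 at s ∈ {-4, -3, 0, 3}; ∂phi/∂t = 12t(t - 2)(t + 1) = 0 at t ∈ {-1, 0, 2}.
The Hessian is diagonal: diag(phi_ss, phi_tt). Second derivatives: phi_ss(-4)=140, phi_ss(-3)=-90, phi_ss(0)=180, phi_ss(3)=-630; phi_tt(-1)=36, phi_tt(0)=-24, phi_tt(2)=72.
Local minima occur where both diagonal entries positive: (-4, -1), (-4, 2), (0, -1), (0, 2). Count: 4.

4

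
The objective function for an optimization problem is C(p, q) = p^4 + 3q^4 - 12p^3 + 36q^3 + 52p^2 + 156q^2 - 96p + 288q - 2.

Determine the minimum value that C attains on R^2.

-258

C(p,q) separates as A(p) + B(q) − 2, so its minimum is min A + min B − 2.
A'(p) = 4(p - 4)(p - 3)(p - 2) vanishes at p ∈ {2, 3, 4}; B'(q) = 12(q + 2)(q + 3)(q + 4) vanishes at q ∈ {-4, -3, -2}.
Local minima of A (where A''>0): A(2)=-64, A(4)=-64. Local minima of B: B(-4)=-192, B(-2)=-192.
So the global minimum of C is A(2) + B(-4) − 2 = -64 − 192 − 2 = -258, attained at (2, -4).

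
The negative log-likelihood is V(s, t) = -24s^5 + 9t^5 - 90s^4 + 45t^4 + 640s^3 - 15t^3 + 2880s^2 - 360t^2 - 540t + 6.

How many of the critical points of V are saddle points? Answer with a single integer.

8

V separates as a function of s plus a function of t, so ∇V=0 decouples.
∂V/∂s = -120s(s - 4)(s + 3)(s + 4) = 0 at s ∈ {-4, -3, 0, 4}; ∂V/∂t = 45(t - 2)(t + 1)(t + 2)(t + 3) = 0 at t ∈ {-3, -2, -1, 2}.
The Hessian is diagonal: diag(V_ss, V_tt). Second derivatives: V_ss(-4)=3840, V_ss(-3)=-2520, V_ss(0)=5760, V_ss(4)=-26880; V_tt(-3)=-450, V_tt(-2)=180, V_tt(-1)=-270, V_tt(2)=2700.
Saddle points occur where the two diagonal entries have opposite signs: (-4, -3), (-4, -1), (-3, -2), (-3, 2), (0, -3), (0, -1), (4, -2), (4, 2). Count: 8.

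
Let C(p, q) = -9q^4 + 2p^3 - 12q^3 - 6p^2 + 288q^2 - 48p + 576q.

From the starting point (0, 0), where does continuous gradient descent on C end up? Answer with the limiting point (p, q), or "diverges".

C is separable, so gradient descent decouples: p follows -∂C/∂p, q follows -∂C/∂q.
∂C/∂p = 6(p - 4)(p + 2); at p=0 this is -48, so p increases.
∂C/∂q = -36(q - 4)(q + 1)(q + 4); at q=0 this is 576, so q decreases.
p converges to its nearest critical value 4 (a local min of the p-part); q converges to -1. The iterate converges to (4, -1).

(4, -1)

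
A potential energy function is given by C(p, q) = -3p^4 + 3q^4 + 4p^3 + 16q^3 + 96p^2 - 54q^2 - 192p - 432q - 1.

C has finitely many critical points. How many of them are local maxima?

C separates as a function of p plus a function of q, so ∇C=0 decouples.
∂C/∂p = -12(p - 4)(p - 1)(p + 4) = 0 at p ∈ {-4, 1, 4}; ∂C/∂q = 12(q - 3)(q + 3)(q + 4) = 0 at q ∈ {-4, -3, 3}.
The Hessian is diagonal: diag(C_pp, C_qq). Second derivatives: C_pp(-4)=-480, C_pp(1)=180, C_pp(4)=-288; C_qq(-4)=84, C_qq(-3)=-72, C_qq(3)=504.
Local maxima occur where both diagonal entries negative: (-4, -3), (4, -3). Count: 2.

2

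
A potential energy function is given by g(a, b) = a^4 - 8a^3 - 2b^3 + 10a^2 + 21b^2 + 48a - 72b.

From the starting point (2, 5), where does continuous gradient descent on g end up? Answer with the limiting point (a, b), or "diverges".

diverges

g is separable, so gradient descent decouples: a follows -∂g/∂a, b follows -∂g/∂b.
∂g/∂a = 4(a - 4)(a - 3)(a + 1); at a=2 this is 24, so a decreases.
∂g/∂b = -6(b - 4)(b - 3); at b=5 this is -12, so b increases.
The b-coordinate has no critical point in that direction and runs off to infinity.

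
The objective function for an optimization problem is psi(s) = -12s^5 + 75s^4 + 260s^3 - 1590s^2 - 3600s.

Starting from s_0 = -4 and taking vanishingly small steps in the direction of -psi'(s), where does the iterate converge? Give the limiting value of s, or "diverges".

-3

psi'(s) = -60(s - 5)(s - 4)(s + 1)(s + 3), so psi'(-4) = -12960.
Gradient descent moves in the -psi' direction, i.e. s is increasing.
The nearest critical point in that direction is s = -3, where psi'' = 6720 > 0 (a local minimum). The iterate converges there.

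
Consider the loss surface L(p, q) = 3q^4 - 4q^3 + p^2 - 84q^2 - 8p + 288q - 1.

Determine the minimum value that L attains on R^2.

L(p,q) separates as A(p) + B(q) − 1, so its minimum is min A + min B − 1.
A'(p) = 2p - 8 vanishes at p ∈ {4}; B'(q) = 12(q - 3)(q - 2)(q + 4) vanishes at q ∈ {-4, 2, 3}.
Local minima of A (where A''>0): A(4)=-16. Local minima of B: B(-4)=-1472, B(3)=243.
So the global minimum of L is A(4) + B(-4) − 1 = -16 − 1472 − 1 = -1489, attained at (4, -4).

-1489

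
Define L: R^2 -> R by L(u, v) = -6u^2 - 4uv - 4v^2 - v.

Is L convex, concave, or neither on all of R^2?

concave

L is quadratic, so its Hessian is the constant matrix H = [[-12, -4], [-4, -8]].
det(H) = 80, tr(H) = -20.
det(H) > 0 and tr(H) < 0, so H is negative definite everywhere: concave.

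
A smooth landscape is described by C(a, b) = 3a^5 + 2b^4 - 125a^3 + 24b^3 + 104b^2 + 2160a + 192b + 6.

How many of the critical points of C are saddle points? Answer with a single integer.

6

C separates as a function of a plus a function of b, so ∇C=0 decouples.
∂C/∂a = 15(a - 4)(a - 3)(a + 3)(a + 4) = 0 at a ∈ {-4, -3, 3, 4}; ∂C/∂b = 8(b + 2)(b + 3)(b + 4) = 0 at b ∈ {-4, -3, -2}.
The Hessian is diagonal: diag(C_aa, C_bb). Second derivatives: C_aa(-4)=-840, C_aa(-3)=630, C_aa(3)=-630, C_aa(4)=840; C_bb(-4)=16, C_bb(-3)=-8, C_bb(-2)=16.
Saddle points occur where the two diagonal entries have opposite signs: (-4, -4), (-4, -2), (-3, -3), (3, -4), (3, -2), (4, -3). Count: 6.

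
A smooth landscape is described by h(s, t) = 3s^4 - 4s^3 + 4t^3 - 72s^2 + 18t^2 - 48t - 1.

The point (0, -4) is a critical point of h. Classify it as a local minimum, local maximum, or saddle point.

local maximum

The mixed partial ∂²h/∂s∂t is 0, so the Hessian at any point is diag(h_ss, h_tt) = diag(12(3s^2 - 2s - 12), 12(2t + 3)).
At (0, -4): H = diag(-144, -60).
Both eigenvalues are negative, so H is negative definite: a local maximum.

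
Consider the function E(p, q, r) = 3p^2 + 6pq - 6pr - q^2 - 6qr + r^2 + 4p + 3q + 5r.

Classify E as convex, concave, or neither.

E is quadratic, so its Hessian is the constant matrix H = [[6, 6, -6], [6, -2, -6], [-6, -6, 2]].
Leading principal minors: 6, -48, 192.
Neither pattern holds ⇒ H is indefinite ⇒ neither convex nor concave.

neither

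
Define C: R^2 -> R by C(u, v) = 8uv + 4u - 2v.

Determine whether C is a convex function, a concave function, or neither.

neither

C is quadratic, so its Hessian is the constant matrix H = [[0, 8], [8, 0]].
det(H) = -64, tr(H) = 0.
det(H) < 0, so H is indefinite: neither convex nor concave.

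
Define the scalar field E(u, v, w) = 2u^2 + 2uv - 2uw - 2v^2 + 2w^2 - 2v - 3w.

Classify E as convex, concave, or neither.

E is quadratic, so its Hessian is the constant matrix H = [[4, 2, -2], [2, -4, 0], [-2, 0, 4]].
Leading principal minors: 4, -20, -64.
Neither pattern holds ⇒ H is indefinite ⇒ neither convex nor concave.

neither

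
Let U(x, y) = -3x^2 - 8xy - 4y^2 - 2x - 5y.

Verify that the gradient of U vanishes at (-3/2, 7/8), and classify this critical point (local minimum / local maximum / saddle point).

saddle point

∇U = (-6x - 8y - 2, -8x - 8y - 5); substituting (-3/2, 7/8) gives ∇U = (0, 0), so (-3/2, 7/8) is indeed a critical point.
The Hessian of U is constant: H = [[-6, -8], [-8, -8]].
det(H) = (-6)·(-8) − (-8)² = -16.
Since det(H) < 0, H is indefinite and the critical point is a saddle point.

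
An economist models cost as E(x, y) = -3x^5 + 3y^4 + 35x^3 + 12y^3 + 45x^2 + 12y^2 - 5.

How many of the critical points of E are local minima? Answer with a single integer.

E separates as a function of x plus a function of y, so ∇E=0 decouples.
∂E/∂x = -15x(x - 3)(x + 1)(x + 2) = 0 at x ∈ {-2, -1, 0, 3}; ∂E/∂y = 12y(y + 1)(y + 2) = 0 at y ∈ {-2, -1, 0}.
The Hessian is diagonal: diag(E_xx, E_yy). Second derivatives: E_xx(-2)=150, E_xx(-1)=-60, E_xx(0)=90, E_xx(3)=-900; E_yy(-2)=24, E_yy(-1)=-12, E_yy(0)=24.
Local minima occur where both diagonal entries positive: (-2, -2), (-2, 0), (0, -2), (0, 0). Count: 4.

4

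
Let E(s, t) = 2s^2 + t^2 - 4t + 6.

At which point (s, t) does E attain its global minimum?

(0, 2)

E(s,t) separates as P(s) + Q(t) + 6, so its minimum is min P + min Q + 6.
P'(s) = 4s vanishes at s ∈ {0}; Q'(t) = 2(t - 2) vanishes at t ∈ {2}.
Local minima of P (where P''>0): P(0)=0. Local minima of Q: Q(2)=-4.
So the global minimum of E is P(0) + Q(2) + 6 = 0 − 4 + 6 = 2, attained at (0, 2).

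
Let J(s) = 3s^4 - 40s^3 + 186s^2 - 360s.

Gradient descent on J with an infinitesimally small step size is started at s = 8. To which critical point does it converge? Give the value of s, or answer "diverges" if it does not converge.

5

J'(s) = 12(s - 5)(s - 3)(s - 2), so J'(8) = 1080.
Gradient descent moves in the -J' direction, i.e. s is decreasing.
The nearest critical point in that direction is s = 5, where J'' = 72 > 0 (a local minimum). The iterate converges there.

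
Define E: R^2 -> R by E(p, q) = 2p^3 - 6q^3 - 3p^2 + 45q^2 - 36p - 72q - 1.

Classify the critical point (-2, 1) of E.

saddle point

The mixed partial ∂²E/∂p∂q is 0, so the Hessian at any point is diag(E_pp, E_qq) = diag(6(2p - 1), 18(-2q + 5)).
At (-2, 1): H = diag(-30, 54).
The eigenvalues have opposite signs, so H is indefinite: a saddle point.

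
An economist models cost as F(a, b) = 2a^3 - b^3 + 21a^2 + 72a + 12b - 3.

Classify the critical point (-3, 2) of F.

saddle point

The mixed partial ∂²F/∂a∂b is 0, so the Hessian at any point is diag(F_aa, F_bb) = diag(6(2a + 7), -6b).
At (-3, 2): H = diag(6, -12).
The eigenvalues have opposite signs, so H is indefinite: a saddle point.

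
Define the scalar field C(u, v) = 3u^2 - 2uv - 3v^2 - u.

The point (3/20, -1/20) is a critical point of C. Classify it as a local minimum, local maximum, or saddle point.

saddle point

The Hessian of C is constant: H = [[6, -2], [-2, -6]].
det(H) = 6·(-6) − (-2)² = -40.
Since det(H) < 0, H is indefinite and the critical point is a saddle point.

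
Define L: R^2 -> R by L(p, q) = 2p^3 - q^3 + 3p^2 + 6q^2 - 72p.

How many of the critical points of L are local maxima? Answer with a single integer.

1

L separates as a function of p plus a function of q, so ∇L=0 decouples.
∂L/∂p = 6(p - 3)(p + 4) = 0 at p ∈ {-4, 3}; ∂L/∂q = -3q(q - 4) = 0 at q ∈ {0, 4}.
The Hessian is diagonal: diag(L_pp, L_qq). Second derivatives: L_pp(-4)=-42, L_pp(3)=42; L_qq(0)=12, L_qq(4)=-12.
Local maxima occur where both diagonal entries negative: (-4, 4). Count: 1.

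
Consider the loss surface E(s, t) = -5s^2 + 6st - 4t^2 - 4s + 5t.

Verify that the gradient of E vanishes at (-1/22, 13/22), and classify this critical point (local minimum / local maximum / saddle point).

∇E = (-10s + 6t - 4, 6s - 8t + 5); substituting (-1/22, 13/22) gives ∇E = (0, 0), so (-1/22, 13/22) is indeed a critical point.
The Hessian of E is constant: H = [[-10, 6], [6, -8]].
det(H) = (-10)·(-8) − 6² = 44.
det(H) > 0 and tr(H) = -18 < 0, so H is negative definite and the point is a local maximum.

local maximum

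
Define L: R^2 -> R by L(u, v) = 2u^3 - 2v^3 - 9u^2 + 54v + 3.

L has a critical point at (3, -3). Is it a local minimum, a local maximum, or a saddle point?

local minimum

The mixed partial ∂²L/∂u∂v is 0, so the Hessian at any point is diag(L_uu, L_vv) = diag(6(2u - 3), -12v).
At (3, -3): H = diag(18, 36).
Both eigenvalues are positive, so H is positive definite: a local minimum.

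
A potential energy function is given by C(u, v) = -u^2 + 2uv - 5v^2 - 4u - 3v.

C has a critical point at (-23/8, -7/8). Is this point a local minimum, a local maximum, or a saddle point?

The Hessian of C is constant: H = [[-2, 2], [2, -10]].
det(H) = (-2)·(-10) − 2² = 16.
det(H) > 0 and tr(H) = -12 < 0, so H is negative definite and the point is a local maximum.

local maximum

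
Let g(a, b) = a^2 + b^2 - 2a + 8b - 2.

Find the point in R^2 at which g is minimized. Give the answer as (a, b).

(1, -4)

g(a,b) separates as P(a) + Q(b) − 2, so its minimum is min P + min Q − 2.
P'(a) = 2a - 2 vanishes at a ∈ {1}; Q'(b) = 2b + 8 vanishes at b ∈ {-4}.
Local minima of P (where P''>0): P(1)=-1. Local minima of Q: Q(-4)=-16.
So the global minimum of g is P(1) + Q(-4) − 2 = -1 − 16 − 2 = -19, attained at (1, -4).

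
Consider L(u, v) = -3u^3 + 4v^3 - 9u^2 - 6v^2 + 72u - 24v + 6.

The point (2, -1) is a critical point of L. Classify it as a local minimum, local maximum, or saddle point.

local maximum

The mixed partial ∂²L/∂u∂v is 0, so the Hessian at any point is diag(L_uu, L_vv) = diag(-18(u + 1), 12(2v - 1)).
At (2, -1): H = diag(-54, -36).
Both eigenvalues are negative, so H is negative definite: a local maximum.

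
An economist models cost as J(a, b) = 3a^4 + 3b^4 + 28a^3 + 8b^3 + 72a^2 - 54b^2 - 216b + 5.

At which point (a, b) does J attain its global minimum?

(0, 3)

J(a,b) separates as P(a) + Q(b) + 5, so its minimum is min P + min Q + 5.
P'(a) = 12a(a + 3)(a + 4) vanishes at a ∈ {-4, -3, 0}; Q'(b) = 12(b - 3)(b + 2)(b + 3) vanishes at b ∈ {-3, -2, 3}.
Local minima of P (where P''>0): P(-4)=128, P(0)=0. Local minima of Q: Q(-3)=189, Q(3)=-675.
So the global minimum of J is P(0) + Q(3) + 5 = 0 − 675 + 5 = -670, attained at (0, 3).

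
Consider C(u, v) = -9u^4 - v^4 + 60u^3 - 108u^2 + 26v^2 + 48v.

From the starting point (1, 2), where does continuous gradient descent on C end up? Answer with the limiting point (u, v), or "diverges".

C is separable, so gradient descent decouples: u follows -∂C/∂u, v follows -∂C/∂v.
∂C/∂u = -36u(u - 3)(u - 2); at u=1 this is -72, so u increases.
∂C/∂v = -4(v - 4)(v + 1)(v + 3); at v=2 this is 120, so v decreases.
u converges to its nearest critical value 2 (a local min of the u-part); v converges to -1. The iterate converges to (2, -1).

(2, -1)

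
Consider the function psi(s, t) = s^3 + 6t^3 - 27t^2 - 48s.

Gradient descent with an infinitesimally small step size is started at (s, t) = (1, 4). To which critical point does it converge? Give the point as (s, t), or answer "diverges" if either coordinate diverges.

(4, 3)

psi is separable, so gradient descent decouples: s follows -∂psi/∂s, t follows -∂psi/∂t.
∂psi/∂s = 3(s - 4)(s + 4); at s=1 this is -45, so s increases.
∂psi/∂t = 18t(t - 3); at t=4 this is 72, so t decreases.
s converges to its nearest critical value 4 (a local min of the s-part); t converges to 3. The iterate converges to (4, 3).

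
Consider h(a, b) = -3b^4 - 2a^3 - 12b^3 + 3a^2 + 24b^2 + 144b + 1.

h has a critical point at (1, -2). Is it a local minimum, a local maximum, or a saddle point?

saddle point

The mixed partial ∂²h/∂a∂b is 0, so the Hessian at any point is diag(h_aa, h_bb) = diag(6(-2a + 1), 12(-3b^2 - 6b + 4)).
At (1, -2): H = diag(-6, 48).
The eigenvalues have opposite signs, so H is indefinite: a saddle point.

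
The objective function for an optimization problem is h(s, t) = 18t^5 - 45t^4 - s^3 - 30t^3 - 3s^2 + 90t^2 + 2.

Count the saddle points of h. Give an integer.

h separates as a function of s plus a function of t, so ∇h=0 decouples.
∂h/∂s = -3s(s + 2) = 0 at s ∈ {-2, 0}; ∂h/∂t = 90t(t - 2)(t - 1)(t + 1) = 0 at t ∈ {-1, 0, 1, 2}.
The Hessian is diagonal: diag(h_ss, h_tt). Second derivatives: h_ss(-2)=6, h_ss(0)=-6; h_tt(-1)=-540, h_tt(0)=180, h_tt(1)=-180, h_tt(2)=540.
Saddle points occur where the two diagonal entries have opposite signs: (-2, -1), (-2, 1), (0, 0), (0, 2). Count: 4.

4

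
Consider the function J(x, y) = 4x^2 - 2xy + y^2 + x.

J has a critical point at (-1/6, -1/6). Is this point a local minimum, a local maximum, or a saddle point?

The Hessian of J is constant: H = [[8, -2], [-2, 2]].
det(H) = 8·2 − (-2)² = 12.
det(H) > 0 and tr(H) = 10 > 0, so H is positive definite and the point is a local minimum.

local minimum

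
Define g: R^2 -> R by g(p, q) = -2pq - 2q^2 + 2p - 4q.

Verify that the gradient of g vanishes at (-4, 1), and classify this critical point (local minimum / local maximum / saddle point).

∇g = (-2q + 2, -2p - 4q - 4); substituting (-4, 1) gives ∇g = (0, 0), so (-4, 1) is indeed a critical point.
The Hessian of g is constant: H = [[0, -2], [-2, -4]].
det(H) = 0·(-4) − (-2)² = -4.
Since det(H) < 0, H is indefinite and the critical point is a saddle point.

saddle point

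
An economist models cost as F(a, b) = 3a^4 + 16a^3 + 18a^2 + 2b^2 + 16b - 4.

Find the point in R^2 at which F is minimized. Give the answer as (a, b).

F(a,b) separates as P(a) + Q(b) − 4, so its minimum is min P + min Q − 4.
P'(a) = 12a(a + 1)(a + 3) vanishes at a ∈ {-3, -1, 0}; Q'(b) = 4b + 16 vanishes at b ∈ {-4}.
Local minima of P (where P''>0): P(-3)=-27, P(0)=0. Local minima of Q: Q(-4)=-32.
So the global minimum of F is P(-3) + Q(-4) − 4 = -27 − 32 − 4 = -63, attained at (-3, -4).

(-3, -4)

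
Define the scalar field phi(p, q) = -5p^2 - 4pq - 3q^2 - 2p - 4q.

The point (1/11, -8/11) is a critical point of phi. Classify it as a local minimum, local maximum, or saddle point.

local maximum

The Hessian of phi is constant: H = [[-10, -4], [-4, -6]].
det(H) = (-10)·(-6) − (-4)² = 44.
det(H) > 0 and tr(H) = -16 < 0, so H is negative definite and the point is a local maximum.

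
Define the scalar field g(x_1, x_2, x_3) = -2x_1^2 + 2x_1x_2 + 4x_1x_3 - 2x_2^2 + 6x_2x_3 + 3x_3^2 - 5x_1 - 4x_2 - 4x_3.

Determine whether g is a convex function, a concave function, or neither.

neither

g is quadratic, so its Hessian is the constant matrix H = [[-4, 2, 4], [2, -4, 6], [4, 6, 6]].
Leading principal minors: -4, 12, 376.
Neither pattern holds ⇒ H is indefinite ⇒ neither convex nor concave.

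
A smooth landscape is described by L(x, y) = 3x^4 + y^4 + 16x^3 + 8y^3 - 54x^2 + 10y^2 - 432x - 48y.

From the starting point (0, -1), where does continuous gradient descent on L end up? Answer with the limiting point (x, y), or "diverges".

L is separable, so gradient descent decouples: x follows -∂L/∂x, y follows -∂L/∂y.
∂L/∂x = 12(x - 3)(x + 3)(x + 4); at x=0 this is -432, so x increases.
∂L/∂y = 4(y - 1)(y + 3)(y + 4); at y=-1 this is -48, so y increases.
x converges to its nearest critical value 3 (a local min of the x-part); y converges to 1. The iterate converges to (3, 1).

(3, 1)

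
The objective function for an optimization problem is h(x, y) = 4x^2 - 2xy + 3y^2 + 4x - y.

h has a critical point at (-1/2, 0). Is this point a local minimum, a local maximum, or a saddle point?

The Hessian of h is constant: H = [[8, -2], [-2, 6]].
det(H) = 8·6 − (-2)² = 44.
det(H) > 0 and tr(H) = 14 > 0, so H is positive definite and the point is a local minimum.

local minimum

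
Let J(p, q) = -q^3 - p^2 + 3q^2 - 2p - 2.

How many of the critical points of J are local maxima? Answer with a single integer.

J separates as a function of p plus a function of q, so ∇J=0 decouples.
∂J/∂p = -2(p + 1) = 0 at p ∈ {-1}; ∂J/∂q = -3q(q - 2) = 0 at q ∈ {0, 2}.
The Hessian is diagonal: diag(J_pp, J_qq). Second derivatives: J_pp(-1)=-2; J_qq(0)=6, J_qq(2)=-6.
Local maxima occur where both diagonal entries negative: (-1, 2). Count: 1.

1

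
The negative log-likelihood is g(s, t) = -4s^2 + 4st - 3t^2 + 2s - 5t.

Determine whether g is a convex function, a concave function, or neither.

concave

g is quadratic, so its Hessian is the constant matrix H = [[-8, 4], [4, -6]].
det(H) = 32, tr(H) = -14.
det(H) > 0 and tr(H) < 0, so H is negative definite everywhere: concave.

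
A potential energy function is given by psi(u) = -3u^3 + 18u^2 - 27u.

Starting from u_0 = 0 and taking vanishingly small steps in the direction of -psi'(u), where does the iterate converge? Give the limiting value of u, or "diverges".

1

psi'(u) = -9(u - 3)(u - 1), so psi'(0) = -27.
Gradient descent moves in the -psi' direction, i.e. u is increasing.
The nearest critical point in that direction is u = 1, where psi'' = 18 > 0 (a local minimum). The iterate converges there.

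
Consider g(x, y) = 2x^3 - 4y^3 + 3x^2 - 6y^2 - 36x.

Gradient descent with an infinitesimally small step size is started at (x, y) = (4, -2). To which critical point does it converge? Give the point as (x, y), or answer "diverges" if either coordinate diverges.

(2, -1)

g is separable, so gradient descent decouples: x follows -∂g/∂x, y follows -∂g/∂y.
∂g/∂x = 6(x - 2)(x + 3); at x=4 this is 84, so x decreases.
∂g/∂y = -12y(y + 1); at y=-2 this is -24, so y increases.
x converges to its nearest critical value 2 (a local min of the x-part); y converges to -1. The iterate converges to (2, -1).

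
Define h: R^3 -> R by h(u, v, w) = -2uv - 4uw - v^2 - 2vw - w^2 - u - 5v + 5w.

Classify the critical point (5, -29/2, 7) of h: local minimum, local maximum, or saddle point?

The Hessian is constant: H = [[0, -2, -4], [-2, -2, -2], [-4, -2, -2]].
Leading principal minors: Δ₁ = 0, Δ₂ = -4, Δ₃ = 8.
The minors fit neither the all-positive nor the alternating-sign pattern, so H is indefinite: a saddle point.

saddle point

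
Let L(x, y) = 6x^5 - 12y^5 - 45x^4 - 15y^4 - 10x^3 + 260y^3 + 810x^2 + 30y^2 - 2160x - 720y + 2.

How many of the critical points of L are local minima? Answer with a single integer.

4

L separates as a function of x plus a function of y, so ∇L=0 decouples.
∂L/∂x = 30(x - 4)(x - 3)(x - 2)(x + 3) = 0 at x ∈ {-3, 2, 3, 4}; ∂L/∂y = -60(y - 3)(y - 1)(y + 1)(y + 4) = 0 at y ∈ {-4, -1, 1, 3}.
The Hessian is diagonal: diag(L_xx, L_yy). Second derivatives: L_xx(-3)=-6300, L_xx(2)=300, L_xx(3)=-180, L_xx(4)=420; L_yy(-4)=6300, L_yy(-1)=-1440, L_yy(1)=1200, L_yy(3)=-3360.
Local minima occur where both diagonal entries positive: (2, -4), (2, 1), (4, -4), (4, 1). Count: 4.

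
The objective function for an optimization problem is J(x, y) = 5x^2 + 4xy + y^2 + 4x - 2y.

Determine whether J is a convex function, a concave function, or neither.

J is quadratic, so its Hessian is the constant matrix H = [[10, 4], [4, 2]].
det(H) = 4, tr(H) = 12.
det(H) > 0 and tr(H) > 0, so H is positive definite everywhere: convex.

convex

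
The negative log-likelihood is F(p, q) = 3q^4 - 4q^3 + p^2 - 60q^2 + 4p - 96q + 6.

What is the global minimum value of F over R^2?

-830

F(p,q) separates as A(p) + B(q) + 6, so its minimum is min A + min B + 6.
A'(p) = 2p + 4 vanishes at p ∈ {-2}; B'(q) = 12(q - 4)(q + 1)(q + 2) vanishes at q ∈ {-2, -1, 4}.
Local minima of A (where A''>0): A(-2)=-4. Local minima of B: B(-2)=32, B(4)=-832.
So the global minimum of F is A(-2) + B(4) + 6 = -4 − 832 + 6 = -830, attained at (-2, 4).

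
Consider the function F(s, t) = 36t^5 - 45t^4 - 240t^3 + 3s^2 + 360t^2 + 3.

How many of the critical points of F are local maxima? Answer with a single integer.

F separates as a function of s plus a function of t, so ∇F=0 decouples.
∂F/∂s = 6s = 0 at s ∈ {0}; ∂F/∂t = 180t(t - 2)(t - 1)(t + 2) = 0 at t ∈ {-2, 0, 1, 2}.
The Hessian is diagonal: diag(F_ss, F_tt). Second derivatives: F_ss(0)=6; F_tt(-2)=-4320, F_tt(0)=720, F_tt(1)=-540, F_tt(2)=1440.
Local maxima occur where both diagonal entries negative: none. Count: 0.

0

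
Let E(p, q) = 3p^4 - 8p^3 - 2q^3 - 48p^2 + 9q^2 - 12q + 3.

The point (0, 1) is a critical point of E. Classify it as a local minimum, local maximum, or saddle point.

The mixed partial ∂²E/∂p∂q is 0, so the Hessian at any point is diag(E_pp, E_qq) = diag(12(3p^2 - 4p - 8), 6(-2q + 3)).
At (0, 1): H = diag(-96, 6).
The eigenvalues have opposite signs, so H is indefinite: a saddle point.

saddle point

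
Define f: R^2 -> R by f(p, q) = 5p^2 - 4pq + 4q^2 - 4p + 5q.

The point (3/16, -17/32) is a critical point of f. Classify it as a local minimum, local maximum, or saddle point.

local minimum

The Hessian of f is constant: H = [[10, -4], [-4, 8]].
det(H) = 10·8 − (-4)² = 64.
det(H) > 0 and tr(H) = 18 > 0, so H is positive definite and the point is a local minimum.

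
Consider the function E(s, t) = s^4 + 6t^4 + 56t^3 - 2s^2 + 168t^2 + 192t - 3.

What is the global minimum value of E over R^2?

-132

E(s,t) separates as P(s) + Q(t) − 3, so its minimum is min P + min Q − 3.
P'(s) = 4s(s - 1)(s + 1) vanishes at s ∈ {-1, 0, 1}; Q'(t) = 24(t + 1)(t + 2)(t + 4) vanishes at t ∈ {-4, -2, -1}.
Local minima of P (where P''>0): P(-1)=-1, P(1)=-1. Local minima of Q: Q(-4)=-128, Q(-1)=-74.
So the global minimum of E is P(-1) + Q(-4) − 3 = -1 − 128 − 3 = -132, attained at (-1, -4).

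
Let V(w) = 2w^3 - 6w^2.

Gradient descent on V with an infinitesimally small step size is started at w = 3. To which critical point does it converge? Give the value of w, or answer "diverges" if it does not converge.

V'(w) = 6w(w - 2), so V'(3) = 18.
Gradient descent moves in the -V' direction, i.e. w is decreasing.
The nearest critical point in that direction is w = 2, where V'' = 12 > 0 (a local minimum). The iterate converges there.

2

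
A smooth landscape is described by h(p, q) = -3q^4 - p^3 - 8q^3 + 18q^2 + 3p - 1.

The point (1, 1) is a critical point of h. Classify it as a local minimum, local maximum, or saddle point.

local maximum

The mixed partial ∂²h/∂p∂q is 0, so the Hessian at any point is diag(h_pp, h_qq) = diag(-6p, 12(-3q^2 - 4q + 3)).
At (1, 1): H = diag(-6, -48).
Both eigenvalues are negative, so H is negative definite: a local maximum.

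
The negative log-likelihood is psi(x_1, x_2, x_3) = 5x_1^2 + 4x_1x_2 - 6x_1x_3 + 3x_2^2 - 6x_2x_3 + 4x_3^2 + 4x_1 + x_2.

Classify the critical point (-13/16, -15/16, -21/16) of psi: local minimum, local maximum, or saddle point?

The Hessian is constant: H = [[10, 4, -6], [4, 6, -6], [-6, -6, 8]].
Leading principal minors: Δ₁ = 10, Δ₂ = 44, Δ₃ = 64.
All leading minors are positive, so H is positive definite: a local minimum.

local minimum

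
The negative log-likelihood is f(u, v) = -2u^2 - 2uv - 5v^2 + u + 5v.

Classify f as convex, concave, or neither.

f is quadratic, so its Hessian is the constant matrix H = [[-4, -2], [-2, -10]].
det(H) = 36, tr(H) = -14.
det(H) > 0 and tr(H) < 0, so H is negative definite everywhere: concave.

concave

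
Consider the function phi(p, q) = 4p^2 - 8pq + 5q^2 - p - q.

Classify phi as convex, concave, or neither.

convex

phi is quadratic, so its Hessian is the constant matrix H = [[8, -8], [-8, 10]].
det(H) = 16, tr(H) = 18.
det(H) > 0 and tr(H) > 0, so H is positive definite everywhere: convex.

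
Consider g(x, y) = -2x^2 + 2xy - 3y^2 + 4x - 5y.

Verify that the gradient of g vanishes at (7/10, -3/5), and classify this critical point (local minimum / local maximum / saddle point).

∇g = (-4x + 2y + 4, 2x - 6y - 5); substituting (7/10, -3/5) gives ∇g = (0, 0), so (7/10, -3/5) is indeed a critical point.
The Hessian of g is constant: H = [[-4, 2], [2, -6]].
det(H) = (-4)·(-6) − 2² = 20.
det(H) > 0 and tr(H) = -10 < 0, so H is negative definite and the point is a local maximum.

local maximum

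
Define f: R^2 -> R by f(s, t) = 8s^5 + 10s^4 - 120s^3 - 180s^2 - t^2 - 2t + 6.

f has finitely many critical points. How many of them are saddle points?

f separates as a function of s plus a function of t, so ∇f=0 decouples.
∂f/∂s = 40s(s - 3)(s + 1)(s + 3) = 0 at s ∈ {-3, -1, 0, 3}; ∂f/∂t = -2(t + 1) = 0 at t ∈ {-1}.
The Hessian is diagonal: diag(f_ss, f_tt). Second derivatives: f_ss(-3)=-1440, f_ss(-1)=320, f_ss(0)=-360, f_ss(3)=2880; f_tt(-1)=-2.
Saddle points occur where the two diagonal entries have opposite signs: (-1, -1), (3, -1). Count: 2.

2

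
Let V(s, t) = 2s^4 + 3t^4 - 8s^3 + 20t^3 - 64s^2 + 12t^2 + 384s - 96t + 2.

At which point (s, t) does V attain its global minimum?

(-4, 1)

V(s,t) separates as P(s) + Q(t) + 2, so its minimum is min P + min Q + 2.
P'(s) = 8(s - 4)(s - 3)(s + 4) vanishes at s ∈ {-4, 3, 4}; Q'(t) = 12(t - 1)(t + 2)(t + 4) vanishes at t ∈ {-4, -2, 1}.
Local minima of P (where P''>0): P(-4)=-1536, P(4)=512. Local minima of Q: Q(-4)=64, Q(1)=-61.
So the global minimum of V is P(-4) + Q(1) + 2 = -1536 − 61 + 2 = -1595, attained at (-4, 1).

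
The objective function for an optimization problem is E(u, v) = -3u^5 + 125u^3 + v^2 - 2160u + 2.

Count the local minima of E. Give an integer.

2

E separates as a function of u plus a function of v, so ∇E=0 decouples.
∂E/∂u = -15(u - 4)(u - 3)(u + 3)(u + 4) = 0 at u ∈ {-4, -3, 3, 4}; ∂E/∂v = 2v = 0 at v ∈ {0}.
The Hessian is diagonal: diag(E_uu, E_vv). Second derivatives: E_uu(-4)=840, E_uu(-3)=-630, E_uu(3)=630, E_uu(4)=-840; E_vv(0)=2.
Local minima occur where both diagonal entries positive: (-4, 0), (3, 0). Count: 2.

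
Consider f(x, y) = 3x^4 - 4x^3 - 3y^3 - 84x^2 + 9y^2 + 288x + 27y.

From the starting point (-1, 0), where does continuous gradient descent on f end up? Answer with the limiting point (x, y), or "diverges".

f is separable, so gradient descent decouples: x follows -∂f/∂x, y follows -∂f/∂y.
∂f/∂x = 12(x - 3)(x - 2)(x + 4); at x=-1 this is 432, so x decreases.
∂f/∂y = -9(y - 3)(y + 1); at y=0 this is 27, so y decreases.
x converges to its nearest critical value -4 (a local min of the x-part); y converges to -1. The iterate converges to (-4, -1).

(-4, -1)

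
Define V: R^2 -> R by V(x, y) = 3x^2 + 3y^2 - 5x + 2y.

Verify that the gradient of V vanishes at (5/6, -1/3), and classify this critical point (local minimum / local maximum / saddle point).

∇V = (6x - 5, 6y + 2); substituting (5/6, -1/3) gives ∇V = (0, 0), so (5/6, -1/3) is indeed a critical point.
The Hessian of V is constant: H = [[6, 0], [0, 6]].
det(H) = 6·6 − 0² = 36.
det(H) > 0 and tr(H) = 12 > 0, so H is positive definite and the point is a local minimum.

local minimum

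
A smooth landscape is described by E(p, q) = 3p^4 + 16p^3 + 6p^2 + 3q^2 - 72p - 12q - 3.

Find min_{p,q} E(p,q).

-62

E(p,q) separates as A(p) + B(q) − 3, so its minimum is min A + min B − 3.
A'(p) = 12(p - 1)(p + 2)(p + 3) vanishes at p ∈ {-3, -2, 1}; B'(q) = 6q - 12 vanishes at q ∈ {2}.
Local minima of A (where A''>0): A(-3)=81, A(1)=-47. Local minima of B: B(2)=-12.
So the global minimum of E is A(1) + B(2) − 3 = -47 − 12 − 3 = -62, attained at (1, 2).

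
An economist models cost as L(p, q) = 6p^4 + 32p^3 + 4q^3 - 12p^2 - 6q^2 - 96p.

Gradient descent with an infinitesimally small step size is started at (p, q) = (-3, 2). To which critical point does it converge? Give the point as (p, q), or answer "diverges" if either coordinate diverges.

L is separable, so gradient descent decouples: p follows -∂L/∂p, q follows -∂L/∂q.
∂L/∂p = 24(p - 1)(p + 1)(p + 4); at p=-3 this is 192, so p decreases.
∂L/∂q = 12q(q - 1); at q=2 this is 24, so q decreases.
p converges to its nearest critical value -4 (a local min of the p-part); q converges to 1. The iterate converges to (-4, 1).

(-4, 1)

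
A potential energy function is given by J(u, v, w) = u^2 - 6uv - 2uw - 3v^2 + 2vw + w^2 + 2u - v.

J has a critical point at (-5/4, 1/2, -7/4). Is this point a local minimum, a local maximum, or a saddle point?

saddle point

The Hessian is constant: H = [[2, -6, -2], [-6, -6, 2], [-2, 2, 2]].
Leading principal minors: Δ₁ = 2, Δ₂ = -48, Δ₃ = -32.
The minors fit neither the all-positive nor the alternating-sign pattern, so H is indefinite: a saddle point.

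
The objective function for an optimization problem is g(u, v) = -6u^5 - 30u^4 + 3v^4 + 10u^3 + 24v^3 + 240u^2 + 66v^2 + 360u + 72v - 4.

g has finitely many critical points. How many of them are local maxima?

g separates as a function of u plus a function of v, so ∇g=0 decouples.
∂g/∂u = -30(u - 2)(u + 1)(u + 2)(u + 3) = 0 at u ∈ {-3, -2, -1, 2}; ∂g/∂v = 12(v + 1)(v + 2)(v + 3) = 0 at v ∈ {-3, -2, -1}.
The Hessian is diagonal: diag(g_uu, g_vv). Second derivatives: g_uu(-3)=300, g_uu(-2)=-120, g_uu(-1)=180, g_uu(2)=-1800; g_vv(-3)=24, g_vv(-2)=-12, g_vv(-1)=24.
Local maxima occur where both diagonal entries negative: (-2, -2), (2, -2). Count: 2.

2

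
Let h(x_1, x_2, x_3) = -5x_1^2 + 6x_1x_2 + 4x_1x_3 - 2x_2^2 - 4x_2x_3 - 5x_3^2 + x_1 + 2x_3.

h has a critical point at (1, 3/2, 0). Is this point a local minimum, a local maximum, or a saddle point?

local maximum

The Hessian is constant: H = [[-10, 6, 4], [6, -4, -4], [4, -4, -10]].
Leading principal minors: Δ₁ = -10, Δ₂ = 4, Δ₃ = -8.
The minors alternate sign starting negative (−, +, −), so H is negative definite: a local maximum.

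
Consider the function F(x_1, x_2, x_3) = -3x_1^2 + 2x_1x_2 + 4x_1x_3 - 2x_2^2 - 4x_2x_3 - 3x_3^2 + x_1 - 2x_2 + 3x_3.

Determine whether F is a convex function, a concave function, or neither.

concave

F is quadratic, so its Hessian is the constant matrix H = [[-6, 2, 4], [2, -4, -4], [4, -4, -6]].
Leading principal minors: -6, 20, -24.
Signs alternate −, +, − ⇒ H ≺ 0 ⇒ concave.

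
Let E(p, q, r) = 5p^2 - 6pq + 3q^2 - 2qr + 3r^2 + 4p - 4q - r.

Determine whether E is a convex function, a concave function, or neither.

convex

E is quadratic, so its Hessian is the constant matrix H = [[10, -6, 0], [-6, 6, -2], [0, -2, 6]].
Leading principal minors: 10, 24, 104.
All positive ⇒ H ≻ 0 ⇒ convex.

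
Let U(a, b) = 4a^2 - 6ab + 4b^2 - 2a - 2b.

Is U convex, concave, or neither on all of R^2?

convex

U is quadratic, so its Hessian is the constant matrix H = [[8, -6], [-6, 8]].
det(H) = 28, tr(H) = 16.
det(H) > 0 and tr(H) > 0, so H is positive definite everywhere: convex.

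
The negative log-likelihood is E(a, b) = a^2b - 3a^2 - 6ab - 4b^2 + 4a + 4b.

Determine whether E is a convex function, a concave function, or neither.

neither

The term a^2b is cubic, so the Hessian is not constant.
∂²E/∂a² = 2b - 6, which takes both signs as b varies (negative for sufficiently negative b). A diagonal entry of the Hessian changing sign means the Hessian is neither positive- nor negative-semidefinite on all of R^2.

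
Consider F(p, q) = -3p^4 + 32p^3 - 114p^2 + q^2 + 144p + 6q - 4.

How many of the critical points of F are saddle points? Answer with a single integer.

2

F separates as a function of p plus a function of q, so ∇F=0 decouples.
∂F/∂p = -12(p - 4)(p - 3)(p - 1) = 0 at p ∈ {1, 3, 4}; ∂F/∂q = 2(q + 3) = 0 at q ∈ {-3}.
The Hessian is diagonal: diag(F_pp, F_qq). Second derivatives: F_pp(1)=-72, F_pp(3)=24, F_pp(4)=-36; F_qq(-3)=2.
Saddle points occur where the two diagonal entries have opposite signs: (1, -3), (4, -3). Count: 2.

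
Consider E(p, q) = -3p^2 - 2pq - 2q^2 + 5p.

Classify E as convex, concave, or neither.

E is quadratic, so its Hessian is the constant matrix H = [[-6, -2], [-2, -4]].
det(H) = 20, tr(H) = -10.
det(H) > 0 and tr(H) < 0, so H is negative definite everywhere: concave.

concave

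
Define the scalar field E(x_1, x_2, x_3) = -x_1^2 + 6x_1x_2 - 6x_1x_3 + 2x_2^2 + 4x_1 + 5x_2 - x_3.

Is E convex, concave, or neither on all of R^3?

neither

E is quadratic, so its Hessian is the constant matrix H = [[-2, 6, -6], [6, 4, 0], [-6, 0, 0]].
Leading principal minors: -2, -44, -144.
Neither pattern holds ⇒ H is indefinite ⇒ neither convex nor concave.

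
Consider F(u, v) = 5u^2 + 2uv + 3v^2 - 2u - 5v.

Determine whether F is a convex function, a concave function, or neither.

convex

F is quadratic, so its Hessian is the constant matrix H = [[10, 2], [2, 6]].
det(H) = 56, tr(H) = 16.
det(H) > 0 and tr(H) > 0, so H is positive definite everywhere: convex.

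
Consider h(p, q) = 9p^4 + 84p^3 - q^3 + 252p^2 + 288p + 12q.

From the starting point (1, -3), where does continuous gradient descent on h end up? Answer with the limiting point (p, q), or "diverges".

(-1, -2)

h is separable, so gradient descent decouples: p follows -∂h/∂p, q follows -∂h/∂q.
∂h/∂p = 36(p + 1)(p + 2)(p + 4); at p=1 this is 1080, so p decreases.
∂h/∂q = -3(q - 2)(q + 2); at q=-3 this is -15, so q increases.
p converges to its nearest critical value -1 (a local min of the p-part); q converges to -2. The iterate converges to (-1, -2).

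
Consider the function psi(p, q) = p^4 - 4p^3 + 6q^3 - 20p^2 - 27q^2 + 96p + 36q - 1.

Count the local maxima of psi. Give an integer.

psi separates as a function of p plus a function of q, so ∇psi=0 decouples.
∂psi/∂p = 4(p - 4)(p - 2)(p + 3) = 0 at p ∈ {-3, 2, 4}; ∂psi/∂q = 18(q - 2)(q - 1) = 0 at q ∈ {1, 2}.
The Hessian is diagonal: diag(psi_pp, psi_qq). Second derivatives: psi_pp(-3)=140, psi_pp(2)=-40, psi_pp(4)=56; psi_qq(1)=-18, psi_qq(2)=18.
Local maxima occur where both diagonal entries negative: (2, 1). Count: 1.

1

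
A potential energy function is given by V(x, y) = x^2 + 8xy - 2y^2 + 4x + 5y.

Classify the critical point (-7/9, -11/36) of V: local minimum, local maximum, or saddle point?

The Hessian of V is constant: H = [[2, 8], [8, -4]].
det(H) = 2·(-4) − 8² = -72.
Since det(H) < 0, H is indefinite and the critical point is a saddle point.

saddle point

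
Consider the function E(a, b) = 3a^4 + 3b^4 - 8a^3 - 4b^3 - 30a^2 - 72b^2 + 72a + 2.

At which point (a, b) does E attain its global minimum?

E(a,b) separates as P(a) + Q(b) + 2, so its minimum is min P + min Q + 2.
P'(a) = 12(a - 3)(a - 1)(a + 2) vanishes at a ∈ {-2, 1, 3}; Q'(b) = 12b(b - 4)(b + 3) vanishes at b ∈ {-3, 0, 4}.
Local minima of P (where P''>0): P(-2)=-152, P(3)=-27. Local minima of Q: Q(-3)=-297, Q(4)=-640.
So the global minimum of E is P(-2) + Q(4) + 2 = -152 − 640 + 2 = -790, attained at (-2, 4).

(-2, 4)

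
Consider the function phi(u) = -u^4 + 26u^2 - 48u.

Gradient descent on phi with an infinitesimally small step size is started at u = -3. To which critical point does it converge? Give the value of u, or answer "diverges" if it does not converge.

1

phi'(u) = -4(u - 3)(u - 1)(u + 4), so phi'(-3) = -96.
Gradient descent moves in the -phi' direction, i.e. u is increasing.
The nearest critical point in that direction is u = 1, where phi'' = 40 > 0 (a local minimum). The iterate converges there.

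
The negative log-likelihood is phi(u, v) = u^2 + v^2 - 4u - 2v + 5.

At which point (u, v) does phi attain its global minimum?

(2, 1)

phi(u,v) separates as P(u) + Q(v) + 5, so its minimum is min P + min Q + 5.
P'(u) = 2u - 4 vanishes at u ∈ {2}; Q'(v) = 2v - 2 vanishes at v ∈ {1}.
Local minima of P (where P''>0): P(2)=-4. Local minima of Q: Q(1)=-1.
So the global minimum of phi is P(2) + Q(1) + 5 = -4 − 1 + 5 = 0, attained at (2, 1).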